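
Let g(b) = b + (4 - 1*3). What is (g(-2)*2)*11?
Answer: -22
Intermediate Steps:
g(b) = 1 + b (g(b) = b + (4 - 3) = b + 1 = 1 + b)
(g(-2)*2)*11 = ((1 - 2)*2)*11 = -1*2*11 = -2*11 = -22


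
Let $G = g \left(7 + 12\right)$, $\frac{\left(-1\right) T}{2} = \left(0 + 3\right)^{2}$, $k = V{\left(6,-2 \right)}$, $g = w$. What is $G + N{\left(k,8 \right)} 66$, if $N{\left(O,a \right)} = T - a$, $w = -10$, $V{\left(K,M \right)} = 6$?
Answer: $-1906$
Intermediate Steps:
$g = -10$
$k = 6$
$T = -18$ ($T = - 2 \left(0 + 3\right)^{2} = - 2 \cdot 3^{2} = \left(-2\right) 9 = -18$)
$N{\left(O,a \right)} = -18 - a$
$G = -190$ ($G = - 10 \left(7 + 12\right) = \left(-10\right) 19 = -190$)
$G + N{\left(k,8 \right)} 66 = -190 + \left(-18 - 8\right) 66 = -190 - 1716 = -1906$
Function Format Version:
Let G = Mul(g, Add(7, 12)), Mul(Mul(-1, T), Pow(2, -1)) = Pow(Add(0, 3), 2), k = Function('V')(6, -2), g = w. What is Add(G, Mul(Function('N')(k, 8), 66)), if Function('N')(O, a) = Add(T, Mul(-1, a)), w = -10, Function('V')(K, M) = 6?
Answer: -1906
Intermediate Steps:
g = -10
k = 6
T = -18 (T = Mul(-2, Pow(Add(0, 3), 2)) = Mul(-2, Pow(3, 2)) = Mul(-2, 9) = -18)
Function('N')(O, a) = Add(-18, Mul(-1, a))
G = -190 (G = Mul(-10, Add(7, 12)) = Mul(-10, 19) = -190)
Add(G, Mul(Function('N')(k, 8), 66)) = Add(-190, Mul(Add(-18, Mul(-1, 8)), 66)) = Add(-190, Mul(Add(-18, -8), 66)) = Add(-190, Mul(-26, 66)) = Add(-190, -1716) = -1906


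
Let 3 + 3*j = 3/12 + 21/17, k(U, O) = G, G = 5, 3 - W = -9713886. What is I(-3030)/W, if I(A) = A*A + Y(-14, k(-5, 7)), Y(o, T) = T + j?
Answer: 1872904517/1981633356 ≈ 0.94513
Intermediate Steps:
W = 9713889 (W = 3 - 1*(-9713886) = 3 + 9713886 = 9713889)
k(U, O) = 5
j = -103/204 (j = -1 + (3/12 + 21/17)/3 = -1 + (3*(1/12) + 21*(1/17))/3 = -1 + (¼ + 21/17)/3 = -1 + (⅓)*(101/68) = -1 + 101/204 = -103/204 ≈ -0.50490)
Y(o, T) = -103/204 + T (Y(o, T) = T - 103/204 = -103/204 + T)
I(A) = 917/204 + A² (I(A) = A*A + (-103/204 + 5) = A² + 917/204 = 917/204 + A²)
I(-3030)/W = (917/204 + (-3030)²)/9713889 = (917/204 + 9180900)*(1/9713889) = (1872904517/204)*(1/9713889) = 1872904517/1981633356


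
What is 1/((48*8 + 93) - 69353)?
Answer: -1/68876 ≈ -1.4519e-5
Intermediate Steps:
1/((48*8 + 93) - 69353) = 1/((384 + 93) - 69353) = 1/(477 - 69353) = 1/(-68876) = -1/68876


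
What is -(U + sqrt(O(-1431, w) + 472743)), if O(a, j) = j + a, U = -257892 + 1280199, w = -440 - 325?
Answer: -1022307 - 21*sqrt(1067) ≈ -1.0230e+6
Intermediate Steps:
w = -765
U = 1022307
O(a, j) = a + j
-(U + sqrt(O(-1431, w) + 472743)) = -(1022307 + sqrt((-1431 - 765) + 472743)) = -(1022307 + sqrt(-2196 + 472743)) = -(1022307 + sqrt(470547)) = -(1022307 + 21*sqrt(1067)) = -1022307 - 21*sqrt(1067)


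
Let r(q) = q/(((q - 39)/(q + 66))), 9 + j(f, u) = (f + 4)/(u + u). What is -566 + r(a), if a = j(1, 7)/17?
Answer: -1264773297/2237914 ≈ -565.16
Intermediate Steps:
j(f, u) = -9 + (4 + f)/(2*u) (j(f, u) = -9 + (f + 4)/(u + u) = -9 + (4 + f)/((2*u)) = -9 + (4 + f)*(1/(2*u)) = -9 + (4 + f)/(2*u))
a = -121/238 (a = ((½)*(4 + 1 - 18*7)/7)/17 = ((½)*(⅐)*(4 + 1 - 126))*(1/17) = ((½)*(⅐)*(-121))*(1/17) = -121/14*1/17 = -121/238 ≈ -0.50840)
r(q) = q*(66 + q)/(-39 + q) (r(q) = q/(((-39 + q)/(66 + q))) = q*((66 + q)/(-39 + q)) = q*(66 + q)/(-39 + q))
-566 + r(a) = -566 - 121*(66 - 121/238)/(238*(-39 - 121/238)) = -566 - 121/238*15587/238/(-9403/238) = -566 - 121/238*(-238/9403)*15587/238 = -566 + 1886027/2237914 = -1264773297/2237914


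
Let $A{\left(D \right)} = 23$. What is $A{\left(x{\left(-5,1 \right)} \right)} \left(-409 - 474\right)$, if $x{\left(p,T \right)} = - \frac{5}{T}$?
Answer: $-20309$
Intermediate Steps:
$A{\left(x{\left(-5,1 \right)} \right)} \left(-409 - 474\right) = 23 \left(-409 - 474\right) = 23 \left(-883\right) = -20309$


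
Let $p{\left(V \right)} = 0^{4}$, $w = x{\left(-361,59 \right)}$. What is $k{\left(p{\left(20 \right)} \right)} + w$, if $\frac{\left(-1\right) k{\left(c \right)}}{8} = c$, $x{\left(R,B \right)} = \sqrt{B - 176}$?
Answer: $3 i \sqrt{13} \approx 10.817 i$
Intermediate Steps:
$x{\left(R,B \right)} = \sqrt{-176 + B}$
$w = 3 i \sqrt{13}$ ($w = \sqrt{-176 + 59} = \sqrt{-117} = 3 i \sqrt{13} \approx 10.817 i$)
$p{\left(V \right)} = 0$
$k{\left(c \right)} = - 8 c$
$k{\left(p{\left(20 \right)} \right)} + w = \left(-8\right) 0 + 3 i \sqrt{13} = 0 + 3 i \sqrt{13} = 3 i \sqrt{13}$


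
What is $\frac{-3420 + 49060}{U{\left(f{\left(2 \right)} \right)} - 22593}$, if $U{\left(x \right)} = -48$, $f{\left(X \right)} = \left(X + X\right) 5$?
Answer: $- \frac{45640}{22641} \approx -2.0158$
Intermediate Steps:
$f{\left(X \right)} = 10 X$ ($f{\left(X \right)} = 2 X 5 = 10 X$)
$\frac{-3420 + 49060}{U{\left(f{\left(2 \right)} \right)} - 22593} = \frac{-3420 + 49060}{-48 - 22593} = \frac{45640}{-22641} = 45640 \left(- \frac{1}{22641}\right) = - \frac{45640}{22641}$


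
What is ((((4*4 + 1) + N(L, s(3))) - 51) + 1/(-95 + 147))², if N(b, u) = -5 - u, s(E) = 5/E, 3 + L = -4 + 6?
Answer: 40208281/24336 ≈ 1652.2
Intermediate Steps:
L = -1 (L = -3 + (-4 + 6) = -3 + 2 = -1)
((((4*4 + 1) + N(L, s(3))) - 51) + 1/(-95 + 147))² = ((((4*4 + 1) + (-5 - 5/3)) - 51) + 1/(-95 + 147))² = ((((16 + 1) + (-5 - 5/3)) - 51) + 1/52)² = (((17 + (-5 - 1*5/3)) - 51) + 1/52)² = (((17 + (-5 - 5/3)) - 51) + 1/52)² = (((17 - 20/3) - 51) + 1/52)² = ((31/3 - 51) + 1/52)² = (-122/3 + 1/52)² = (-6341/156)² = 40208281/24336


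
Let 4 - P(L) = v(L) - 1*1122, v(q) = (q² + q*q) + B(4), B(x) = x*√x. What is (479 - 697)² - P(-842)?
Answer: 1464334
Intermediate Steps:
B(x) = x^(3/2)
v(q) = 8 + 2*q² (v(q) = (q² + q*q) + 4^(3/2) = (q² + q²) + 8 = 2*q² + 8 = 8 + 2*q²)
P(L) = 1118 - 2*L² (P(L) = 4 - ((8 + 2*L²) - 1*1122) = 4 - ((8 + 2*L²) - 1122) = 4 - (-1114 + 2*L²) = 4 + (1114 - 2*L²) = 1118 - 2*L²)
(479 - 697)² - P(-842) = (479 - 697)² - (1118 - 2*(-842)²) = (-218)² - (1118 - 2*708964) = 47524 - (1118 - 1417928) = 47524 - 1*(-1416810) = 47524 + 1416810 = 1464334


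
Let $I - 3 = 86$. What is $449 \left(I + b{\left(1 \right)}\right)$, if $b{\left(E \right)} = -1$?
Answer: $39512$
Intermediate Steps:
$I = 89$ ($I = 3 + 86 = 89$)
$449 \left(I + b{\left(1 \right)}\right) = 449 \left(89 - 1\right) = 449 \cdot 88 = 39512$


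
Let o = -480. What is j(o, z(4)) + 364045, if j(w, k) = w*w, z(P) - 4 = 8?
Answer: 594445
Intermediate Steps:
z(P) = 12 (z(P) = 4 + 8 = 12)
j(w, k) = w**2
j(o, z(4)) + 364045 = (-480)**2 + 364045 = 230400 + 364045 = 594445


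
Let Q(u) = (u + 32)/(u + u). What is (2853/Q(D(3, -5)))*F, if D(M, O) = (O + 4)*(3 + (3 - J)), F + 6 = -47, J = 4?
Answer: 100806/5 ≈ 20161.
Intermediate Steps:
F = -53 (F = -6 - 47 = -53)
D(M, O) = 8 + 2*O (D(M, O) = (O + 4)*(3 + (3 - 1*4)) = (4 + O)*(3 + (3 - 4)) = (4 + O)*(3 - 1) = (4 + O)*2 = 8 + 2*O)
Q(u) = (32 + u)/(2*u) (Q(u) = (32 + u)/((2*u)) = (32 + u)*(1/(2*u)) = (32 + u)/(2*u))
(2853/Q(D(3, -5)))*F = (2853/(((32 + (8 + 2*(-5)))/(2*(8 + 2*(-5))))))*(-53) = (2853/(((32 + (8 - 10))/(2*(8 - 10)))))*(-53) = (2853/(((½)*(32 - 2)/(-2))))*(-53) = (2853/(((½)*(-½)*30)))*(-53) = (2853/(-15/2))*(-53) = (2853*(-2/15))*(-53) = -1902/5*(-53) = 100806/5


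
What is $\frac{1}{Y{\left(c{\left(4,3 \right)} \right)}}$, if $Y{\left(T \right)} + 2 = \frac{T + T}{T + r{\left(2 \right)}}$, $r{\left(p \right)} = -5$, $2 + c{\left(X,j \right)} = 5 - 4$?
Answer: $- \frac{3}{5} \approx -0.6$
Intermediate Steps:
$c{\left(X,j \right)} = -1$ ($c{\left(X,j \right)} = -2 + \left(5 - 4\right) = -2 + 1 = -1$)
$Y{\left(T \right)} = -2 + \frac{2 T}{-5 + T}$ ($Y{\left(T \right)} = -2 + \frac{T + T}{T - 5} = -2 + \frac{2 T}{-5 + T}$)
$\frac{1}{Y{\left(c{\left(4,3 \right)} \right)}} = \frac{1}{10 \frac{1}{-5 - 1}} = \frac{1}{10 \frac{1}{-6}} = \frac{1}{10 \left(- \frac{1}{6}\right)} = \frac{1}{- \frac{5}{3}} = - \frac{3}{5}$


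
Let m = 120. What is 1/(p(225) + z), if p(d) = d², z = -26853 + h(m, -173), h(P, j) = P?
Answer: 1/23892 ≈ 4.1855e-5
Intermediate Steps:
z = -26733 (z = -26853 + 120 = -26733)
1/(p(225) + z) = 1/(225² - 26733) = 1/(50625 - 26733) = 1/23892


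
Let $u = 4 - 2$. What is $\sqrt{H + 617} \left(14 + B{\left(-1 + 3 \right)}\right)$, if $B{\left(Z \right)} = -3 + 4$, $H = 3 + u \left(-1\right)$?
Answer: $15 \sqrt{618} \approx 372.89$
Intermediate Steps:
$u = 2$ ($u = 4 - 2 = 2$)
$H = 1$ ($H = 3 + 2 \left(-1\right) = 3 - 2 = 1$)
$B{\left(Z \right)} = 1$
$\sqrt{H + 617} \left(14 + B{\left(-1 + 3 \right)}\right) = \sqrt{1 + 617} \left(14 + 1\right) = \sqrt{618} \cdot 15 = 15 \sqrt{618}$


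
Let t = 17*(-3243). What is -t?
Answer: 55131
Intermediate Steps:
t = -55131
-t = -1*(-55131) = 55131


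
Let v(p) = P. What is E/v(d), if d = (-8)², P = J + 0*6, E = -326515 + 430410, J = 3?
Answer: 103895/3 ≈ 34632.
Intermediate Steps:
E = 103895
P = 3 (P = 3 + 0*6 = 3 + 0 = 3)
d = 64
v(p) = 3
E/v(d) = 103895/3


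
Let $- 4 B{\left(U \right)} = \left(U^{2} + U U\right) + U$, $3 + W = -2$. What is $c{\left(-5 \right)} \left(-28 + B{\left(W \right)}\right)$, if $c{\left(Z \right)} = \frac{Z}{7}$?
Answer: $\frac{785}{28} \approx 28.036$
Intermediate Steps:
$c{\left(Z \right)} = \frac{Z}{7}$ ($c{\left(Z \right)} = Z \frac{1}{7} = \frac{Z}{7}$)
$W = -5$ ($W = -3 - 2 = -5$)
$B{\left(U \right)} = - \frac{U^{2}}{2} - \frac{U}{4}$ ($B{\left(U \right)} = - \frac{\left(U^{2} + U U\right) + U}{4} = - \frac{\left(U^{2} + U^{2}\right) + U}{4} = - \frac{2 U^{2} + U}{4} = - \frac{U + 2 U^{2}}{4} = - \frac{U^{2}}{2} - \frac{U}{4}$)
$c{\left(-5 \right)} \left(-28 + B{\left(W \right)}\right) = \frac{1}{7} \left(-5\right) \left(-28 - - \frac{5 \left(1 + 2 \left(-5\right)\right)}{4}\right) = - \frac{5 \left(-28 - - \frac{5 \left(1 - 10\right)}{4}\right)}{7} = - \frac{5 \left(-28 - \left(- \frac{5}{4}\right) \left(-9\right)\right)}{7} = - \frac{5 \left(-28 - \frac{45}{4}\right)}{7} = \left(- \frac{5}{7}\right) \left(- \frac{157}{4}\right) = \frac{785}{28}$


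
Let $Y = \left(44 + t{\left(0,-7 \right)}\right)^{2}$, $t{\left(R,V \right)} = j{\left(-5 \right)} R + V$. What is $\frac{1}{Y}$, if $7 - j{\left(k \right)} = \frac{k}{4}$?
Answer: $\frac{1}{1369} \approx 0.00073046$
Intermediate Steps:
$j{\left(k \right)} = 7 - \frac{k}{4}$
$t{\left(R,V \right)} = V + \frac{33 R}{4}$ ($t{\left(R,V \right)} = \left(7 - - \frac{5}{4}\right) R + V = \left(7 + \frac{5}{4}\right) R + V = \frac{33 R}{4} + V = V + \frac{33 R}{4}$)
$Y = 1369$ ($Y = \left(44 + \left(-7 + \frac{33}{4} \cdot 0\right)\right)^{2} = \left(44 + \left(-7 + 0\right)\right)^{2} = \left(44 - 7\right)^{2} = 37^{2} = 1369$)
$\frac{1}{Y} = \frac{1}{1369}$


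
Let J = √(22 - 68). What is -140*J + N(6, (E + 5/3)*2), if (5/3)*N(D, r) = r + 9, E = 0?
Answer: 37/5 - 140*I*√46 ≈ 7.4 - 949.53*I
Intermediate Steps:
N(D, r) = 27/5 + 3*r/5 (N(D, r) = 3*(r + 9)/5 = 3*(9 + r)/5 = 27/5 + 3*r/5)
J = I*√46 (J = √(-46) = I*√46 ≈ 6.7823*I)
-140*J + N(6, (E + 5/3)*2) = -140*I*√46 + (27/5 + 3*((0 + 5/3)*2)/5) = -140*I*√46 + (27/5 + 3*((5/3)*2)/5) = -140*I*√46 + (27/5 + (⅗)*(10/3)) = -140*I*√46 + (27/5 + 2) = -140*I*√46 + 37/5 = 37/5 - 140*I*√46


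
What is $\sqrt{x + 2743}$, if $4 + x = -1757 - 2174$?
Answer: $2 i \sqrt{298} \approx 34.525 i$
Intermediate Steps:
$x = -3935$ ($x = -4 - 3931 = -3935$)
$\sqrt{x + 2743} = \sqrt{-3935 + 2743} = \sqrt{-1192} = 2 i \sqrt{298}$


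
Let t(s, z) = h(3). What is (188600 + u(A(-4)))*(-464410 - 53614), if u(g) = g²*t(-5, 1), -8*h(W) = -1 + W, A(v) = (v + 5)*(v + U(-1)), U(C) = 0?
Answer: -97697254304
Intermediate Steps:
A(v) = v*(5 + v) (A(v) = (v + 5)*(v + 0) = (5 + v)*v = v*(5 + v))
h(W) = ⅛ - W/8 (h(W) = -(-1 + W)/8 = ⅛ - W/8)
t(s, z) = -¼ (t(s, z) = ⅛ - ⅛*3 = ⅛ - 3/8 = -¼)
u(g) = -g²/4 (u(g) = g²*(-¼) = -g²/4)
(188600 + u(A(-4)))*(-464410 - 53614) = (188600 - 16*(5 - 4)²/4)*(-464410 - 53614) = (188600 - (-4*1)²/4)*(-518024) = (188600 - ¼*(-4)²)*(-518024) = (188600 - ¼*16)*(-518024) = (188600 - 4)*(-518024) = 188596*(-518024) = -97697254304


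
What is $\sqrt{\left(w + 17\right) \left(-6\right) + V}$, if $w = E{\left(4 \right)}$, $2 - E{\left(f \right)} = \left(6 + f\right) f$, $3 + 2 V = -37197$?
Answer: $i \sqrt{18474} \approx 135.92 i$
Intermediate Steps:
$V = -18600$ ($V = - \frac{3}{2} + \frac{1}{2} \left(-37197\right) = - \frac{3}{2} - \frac{37197}{2} = -18600$)
$E{\left(f \right)} = 2 - f \left(6 + f\right)$ ($E{\left(f \right)} = 2 - \left(6 + f\right) f = 2 - f \left(6 + f\right)$)
$w = -38$ ($w = 2 - 4^{2} - 24 = 2 - 16 - 24 = -38$)
$\sqrt{\left(w + 17\right) \left(-6\right) + V} = \sqrt{\left(-38 + 17\right) \left(-6\right) - 18600} = \sqrt{\left(-21\right) \left(-6\right) - 18600} = \sqrt{126 - 18600} = \sqrt{-18474} = i \sqrt{18474}$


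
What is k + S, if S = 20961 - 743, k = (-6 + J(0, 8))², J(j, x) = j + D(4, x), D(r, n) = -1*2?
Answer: 20282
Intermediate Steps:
D(r, n) = -2
J(j, x) = -2 + j (J(j, x) = j - 2 = -2 + j)
k = 64 (k = (-6 + (-2 + 0))² = (-6 - 2)² = (-8)² = 64)
S = 20218
k + S = 64 + 20218 = 20282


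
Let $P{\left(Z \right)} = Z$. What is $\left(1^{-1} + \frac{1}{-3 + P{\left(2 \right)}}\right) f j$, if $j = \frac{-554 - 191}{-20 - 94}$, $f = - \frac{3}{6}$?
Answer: $0$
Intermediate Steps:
$f = - \frac{1}{2}$ ($f = \left(-3\right) \frac{1}{6} = - \frac{1}{2} \approx -0.5$)
$j = \frac{745}{114}$ ($j = - \frac{745}{-114} = \left(-745\right) \left(- \frac{1}{114}\right) = \frac{745}{114} \approx 6.5351$)
$\left(1^{-1} + \frac{1}{-3 + P{\left(2 \right)}}\right) f j = \left(1^{-1} + \frac{1}{-3 + 2}\right) \left(- \frac{1}{2}\right) \frac{745}{114} = \left(1 + \frac{1}{-1}\right) \left(- \frac{1}{2}\right) \frac{745}{114} = \left(1 - 1\right) \left(- \frac{1}{2}\right) \frac{745}{114} = 0 \left(- \frac{1}{2}\right) \frac{745}{114} = 0 \cdot \frac{745}{114} = 0$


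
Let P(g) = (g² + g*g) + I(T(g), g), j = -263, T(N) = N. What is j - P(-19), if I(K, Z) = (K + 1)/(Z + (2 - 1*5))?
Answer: -10844/11 ≈ -985.82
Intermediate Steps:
I(K, Z) = (1 + K)/(-3 + Z) (I(K, Z) = (1 + K)/(Z + (2 - 5)) = (1 + K)/(Z - 3) = (1 + K)/(-3 + Z))
P(g) = 2*g² + (1 + g)/(-3 + g) (P(g) = (g² + g*g) + (1 + g)/(-3 + g) = (g² + g²) + (1 + g)/(-3 + g) = 2*g² + (1 + g)/(-3 + g))
j - P(-19) = -263 - (1 - 19 + 2*(-19)²*(-3 - 19))/(-3 - 19) = -263 - (1 - 19 + 2*361*(-22))/(-22) = -263 - (-1)*(1 - 19 - 15884)/22 = -263 - (-1)*(-15902)/22 = -263 - 1*7951/11 = -263 - 7951/11 = -10844/11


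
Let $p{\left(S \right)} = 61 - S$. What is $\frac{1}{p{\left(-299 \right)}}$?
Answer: $\frac{1}{360} \approx 0.0027778$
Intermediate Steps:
$\frac{1}{p{\left(-299 \right)}} = \frac{1}{61 - -299} = \frac{1}{61 + 299} = \frac{1}{360}$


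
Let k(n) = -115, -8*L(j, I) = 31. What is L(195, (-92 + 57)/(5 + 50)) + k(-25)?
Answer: -951/8 ≈ -118.88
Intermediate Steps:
L(j, I) = -31/8 (L(j, I) = -⅛*31 = -31/8)
L(195, (-92 + 57)/(5 + 50)) + k(-25) = -31/8 - 115 = -951/8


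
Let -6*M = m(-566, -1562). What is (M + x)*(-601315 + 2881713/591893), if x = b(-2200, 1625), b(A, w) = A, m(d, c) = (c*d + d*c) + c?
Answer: 105576447715351734/591893 ≈ 1.7837e+11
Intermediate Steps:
m(d, c) = c + 2*c*d (m(d, c) = (c*d + c*d) + c = 2*c*d + c = c + 2*c*d)
M = -294437 (M = -(-781)*(1 + 2*(-566))/3 = -(-781)*(1 - 1132)/3 = -(-781)*(-1131)/3 = -⅙*1766622 = -294437)
x = -2200
(M + x)*(-601315 + 2881713/591893) = (-294437 - 2200)*(-601315 + 2881713/591893) = -296637*(-601315 + 2881713*(1/591893)) = -296637*(-601315 + 2881713/591893) = -296637*(-355911257582/591893) = 105576447715351734/591893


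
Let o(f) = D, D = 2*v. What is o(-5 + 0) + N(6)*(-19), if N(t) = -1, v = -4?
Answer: 11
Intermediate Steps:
D = -8 (D = 2*(-4) = -8)
o(f) = -8
o(-5 + 0) + N(6)*(-19) = -8 - 1*(-19) = -8 + 19 = 11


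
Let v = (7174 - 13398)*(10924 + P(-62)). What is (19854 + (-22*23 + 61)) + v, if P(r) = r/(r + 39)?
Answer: -1563731929/23 ≈ -6.7988e+7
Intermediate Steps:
P(r) = r/(39 + r)
v = -1564178336/23 (v = (7174 - 13398)*(10924 - 62/(39 - 62)) = -6224*(10924 - 62/(-23)) = -6224*(10924 - 62*(-1/23)) = -6224*(10924 + 62/23) = -6224*251314/23 = -1564178336/23 ≈ -6.8008e+7)
(19854 + (-22*23 + 61)) + v = (19854 + (-22*23 + 61)) - 1564178336/23 = (19854 + (-506 + 61)) - 1564178336/23 = (19854 - 445) - 1564178336/23 = 19409 - 1564178336/23 = -1563731929/23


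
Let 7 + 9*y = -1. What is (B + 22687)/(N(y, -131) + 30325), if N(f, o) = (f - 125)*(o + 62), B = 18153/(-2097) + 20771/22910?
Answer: 363187550349/624731003020 ≈ 0.58135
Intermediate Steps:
y = -8/9 (y = -7/9 + (⅑)*(-1) = -7/9 - ⅑ = -8/9 ≈ -0.88889)
B = -41369827/5338030 (B = 18153*(-1/2097) + 20771*(1/22910) = -2017/233 + 20771/22910 = -41369827/5338030 ≈ -7.7500)
N(f, o) = (-125 + f)*(62 + o)
(B + 22687)/(N(y, -131) + 30325) = (-41369827/5338030 + 22687)/((-7750 - 125*(-131) + 62*(-8/9) - 8/9*(-131)) + 30325) = 121062516783/(5338030*((-7750 + 16375 - 496/9 + 1048/9) + 30325)) = 121062516783/(5338030*(26059/3 + 30325)) = 121062516783/(5338030*(117034/3)) = (121062516783/5338030)*(3/117034) = 363187550349/624731003020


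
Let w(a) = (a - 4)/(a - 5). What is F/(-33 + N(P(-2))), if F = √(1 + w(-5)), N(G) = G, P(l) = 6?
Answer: -√190/270 ≈ -0.051052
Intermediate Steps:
w(a) = (-4 + a)/(-5 + a)
F = √190/10 (F = √(1 + (-4 - 5)/(-5 - 5)) = √(1 - 9/(-10)) = √(1 - ⅒*(-9)) = √(1 + 9/10) = √(19/10) = √190/10 ≈ 1.3784)
F/(-33 + N(P(-2))) = (√190/10)/(-33 + 6) = (√190/10)/(-27) = (√190/10)*(-1/27) = -√190/270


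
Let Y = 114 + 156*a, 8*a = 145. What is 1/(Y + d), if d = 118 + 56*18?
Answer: 2/8135 ≈ 0.00024585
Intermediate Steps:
a = 145/8 (a = (⅛)*145 = 145/8 ≈ 18.125)
d = 1126 (d = 118 + 1008 = 1126)
Y = 5883/2 (Y = 114 + 156*(145/8) = 114 + 5655/2 = 5883/2 ≈ 2941.5)
1/(Y + d) = 1/(5883/2 + 1126) = 1/(8135/2) = 2/8135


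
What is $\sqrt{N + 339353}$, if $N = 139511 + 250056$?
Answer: $2 \sqrt{182230} \approx 853.77$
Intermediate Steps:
$N = 389567$
$\sqrt{N + 339353} = \sqrt{389567 + 339353} = \sqrt{728920} = 2 \sqrt{182230}$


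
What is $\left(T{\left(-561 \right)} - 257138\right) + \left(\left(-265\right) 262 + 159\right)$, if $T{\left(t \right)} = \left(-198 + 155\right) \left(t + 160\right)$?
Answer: $-309166$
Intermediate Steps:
$T{\left(t \right)} = -6880 - 43 t$ ($T{\left(t \right)} = - 43 \left(160 + t\right) = -6880 - 43 t$)
$\left(T{\left(-561 \right)} - 257138\right) + \left(\left(-265\right) 262 + 159\right) = \left(\left(-6880 - -24123\right) - 257138\right) + \left(\left(-265\right) 262 + 159\right) = \left(\left(-6880 + 24123\right) - 257138\right) + \left(-69430 + 159\right) = \left(17243 - 257138\right) - 69271 = -239895 - 69271 = -309166$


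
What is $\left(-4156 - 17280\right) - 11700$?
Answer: $-33136$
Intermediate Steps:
$\left(-4156 - 17280\right) - 11700 = -21436 - 11700 = -33136$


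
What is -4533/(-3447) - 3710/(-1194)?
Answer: 1011154/228651 ≈ 4.4223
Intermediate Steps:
-4533/(-3447) - 3710/(-1194) = -4533*(-1/3447) - 3710*(-1/1194) = 1511/1149 + 1855/597 = 1011154/228651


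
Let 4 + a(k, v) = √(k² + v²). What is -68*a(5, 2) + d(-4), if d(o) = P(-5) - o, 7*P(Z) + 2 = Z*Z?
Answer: 1955/7 - 68*√29 ≈ -86.906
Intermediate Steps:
P(Z) = -2/7 + Z²/7 (P(Z) = -2/7 + (Z*Z)/7 = -2/7 + Z²/7)
a(k, v) = -4 + √(k² + v²)
d(o) = 23/7 - o (d(o) = (-2/7 + (⅐)*(-5)²) - o = (-2/7 + (⅐)*25) - o = (-2/7 + 25/7) - o = 23/7 - o)
-68*a(5, 2) + d(-4) = -68*(-4 + √(5² + 2²)) + (23/7 - 1*(-4)) = -68*(-4 + √(25 + 4)) + (23/7 + 4) = -68*(-4 + √29) + 51/7 = (272 - 68*√29) + 51/7 = 1955/7 - 68*√29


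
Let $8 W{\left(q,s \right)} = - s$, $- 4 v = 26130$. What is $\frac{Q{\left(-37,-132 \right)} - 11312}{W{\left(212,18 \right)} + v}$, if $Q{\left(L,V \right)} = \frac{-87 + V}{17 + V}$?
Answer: $\frac{5202644}{3005985} \approx 1.7308$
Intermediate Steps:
$v = - \frac{13065}{2}$ ($v = \left(- \frac{1}{4}\right) 26130 = - \frac{13065}{2} \approx -6532.5$)
$Q{\left(L,V \right)} = \frac{-87 + V}{17 + V}$
$W{\left(q,s \right)} = - \frac{s}{8}$ ($W{\left(q,s \right)} = \frac{\left(-1\right) s}{8} = - \frac{s}{8}$)
$\frac{Q{\left(-37,-132 \right)} - 11312}{W{\left(212,18 \right)} + v} = \frac{\frac{-87 - 132}{17 - 132} - 11312}{\left(- \frac{1}{8}\right) 18 - \frac{13065}{2}} = \frac{\frac{1}{-115} \left(-219\right) - 11312}{- \frac{9}{4} - \frac{13065}{2}} = \frac{\left(- \frac{1}{115}\right) \left(-219\right) - 11312}{- \frac{26139}{4}} = \left(\frac{219}{115} - 11312\right) \left(- \frac{4}{26139}\right) = \left(- \frac{1300661}{115}\right) \left(- \frac{4}{26139}\right) = \frac{5202644}{3005985}$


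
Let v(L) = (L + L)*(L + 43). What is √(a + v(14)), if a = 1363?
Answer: √2959 ≈ 54.397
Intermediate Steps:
v(L) = 2*L*(43 + L) (v(L) = (2*L)*(43 + L) = 2*L*(43 + L))
√(a + v(14)) = √(1363 + 2*14*(43 + 14)) = √(1363 + 2*14*57) = √(1363 + 1596) = √2959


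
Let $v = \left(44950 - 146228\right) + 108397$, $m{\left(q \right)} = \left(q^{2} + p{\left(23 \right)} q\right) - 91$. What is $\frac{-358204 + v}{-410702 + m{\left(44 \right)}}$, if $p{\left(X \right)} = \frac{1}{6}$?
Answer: $\frac{1053255}{1226549} \approx 0.85871$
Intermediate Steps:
$p{\left(X \right)} = \frac{1}{6}$
$m{\left(q \right)} = -91 + q^{2} + \frac{q}{6}$ ($m{\left(q \right)} = \left(q^{2} + \frac{q}{6}\right) - 91 = -91 + q^{2} + \frac{q}{6}$)
$v = 7119$ ($v = -101278 + 108397 = 7119$)
$\frac{-358204 + v}{-410702 + m{\left(44 \right)}} = \frac{-358204 + 7119}{-410702 + \left(-91 + 44^{2} + \frac{1}{6} \cdot 44\right)} = - \frac{351085}{-410702 + \left(-91 + 1936 + \frac{22}{3}\right)} = - \frac{351085}{-410702 + \frac{5557}{3}} = - \frac{351085}{- \frac{1226549}{3}} = \left(-351085\right) \left(- \frac{3}{1226549}\right) = \frac{1053255}{1226549}$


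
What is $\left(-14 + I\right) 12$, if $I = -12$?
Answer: $-312$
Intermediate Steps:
$\left(-14 + I\right) 12 = \left(-14 - 12\right) 12 = \left(-26\right) 12 = -312$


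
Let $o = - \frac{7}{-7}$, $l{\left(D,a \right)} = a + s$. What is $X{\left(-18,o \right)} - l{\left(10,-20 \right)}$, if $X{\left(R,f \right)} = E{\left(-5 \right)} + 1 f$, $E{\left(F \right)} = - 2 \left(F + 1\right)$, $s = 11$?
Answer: $18$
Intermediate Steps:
$l{\left(D,a \right)} = 11 + a$ ($l{\left(D,a \right)} = a + 11 = 11 + a$)
$E{\left(F \right)} = -2 - 2 F$ ($E{\left(F \right)} = - 2 \left(1 + F\right) = -2 - 2 F$)
$o = 1$ ($o = \left(-7\right) \left(- \frac{1}{7}\right) = 1$)
$X{\left(R,f \right)} = 8 + f$ ($X{\left(R,f \right)} = \left(-2 - -10\right) + 1 f = \left(-2 + 10\right) + f = 8 + f$)
$X{\left(-18,o \right)} - l{\left(10,-20 \right)} = \left(8 + 1\right) - \left(11 - 20\right) = 9 - -9 = 9 + 9 = 18$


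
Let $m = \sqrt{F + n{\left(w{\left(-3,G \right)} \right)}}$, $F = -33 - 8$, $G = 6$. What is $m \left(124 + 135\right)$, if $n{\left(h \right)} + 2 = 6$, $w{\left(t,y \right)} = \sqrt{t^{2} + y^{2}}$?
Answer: $259 i \sqrt{37} \approx 1575.4 i$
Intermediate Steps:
$F = -41$
$n{\left(h \right)} = 4$ ($n{\left(h \right)} = -2 + 6 = 4$)
$m = i \sqrt{37}$ ($m = \sqrt{-41 + 4} = \sqrt{-37} = i \sqrt{37} \approx 6.0828 i$)
$m \left(124 + 135\right) = i \sqrt{37} \left(124 + 135\right) = i \sqrt{37} \cdot 259 = 259 i \sqrt{37}$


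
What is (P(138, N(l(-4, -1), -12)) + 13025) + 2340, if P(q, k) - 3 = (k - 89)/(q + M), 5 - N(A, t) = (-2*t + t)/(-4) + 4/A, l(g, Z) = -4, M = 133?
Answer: 4164648/271 ≈ 15368.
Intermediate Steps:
N(A, t) = 5 - 4/A - t/4 (N(A, t) = 5 - ((-2*t + t)/(-4) + 4/A) = 5 - (-t*(-¼) + 4/A) = 5 - (t/4 + 4/A) = 5 - (4/A + t/4) = 5 + (-4/A - t/4) = 5 - 4/A - t/4)
P(q, k) = 3 + (-89 + k)/(133 + q) (P(q, k) = 3 + (k - 89)/(q + 133) = 3 + (-89 + k)/(133 + q))
(P(138, N(l(-4, -1), -12)) + 13025) + 2340 = ((310 + (5 - 4/(-4) - ¼*(-12)) + 3*138)/(133 + 138) + 13025) + 2340 = ((310 + (5 - 4*(-¼) + 3) + 414)/271 + 13025) + 2340 = ((310 + (5 + 1 + 3) + 414)/271 + 13025) + 2340 = ((310 + 9 + 414)/271 + 13025) + 2340 = ((1/271)*733 + 13025) + 2340 = (733/271 + 13025) + 2340 = 3530508/271 + 2340 = 4164648/271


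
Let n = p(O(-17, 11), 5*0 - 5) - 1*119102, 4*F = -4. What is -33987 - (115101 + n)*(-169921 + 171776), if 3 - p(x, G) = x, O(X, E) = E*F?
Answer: 7361898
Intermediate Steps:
F = -1 (F = (1/4)*(-4) = -1)
O(X, E) = -E (O(X, E) = E*(-1) = -E)
p(x, G) = 3 - x
n = -119088 (n = (3 - (-1)*11) - 1*119102 = (3 - 1*(-11)) - 119102 = (3 + 11) - 119102 = 14 - 119102 = -119088)
-33987 - (115101 + n)*(-169921 + 171776) = -33987 - (115101 - 119088)*(-169921 + 171776) = -33987 - (-3987)*1855 = -33987 - 1*(-7395885) = -33987 + 7395885 = 7361898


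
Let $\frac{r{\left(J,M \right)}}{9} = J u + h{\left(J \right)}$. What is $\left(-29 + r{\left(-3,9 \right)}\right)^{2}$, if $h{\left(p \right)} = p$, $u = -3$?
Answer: $625$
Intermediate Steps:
$r{\left(J,M \right)} = - 18 J$ ($r{\left(J,M \right)} = 9 \left(J \left(-3\right) + J\right) = 9 \left(- 3 J + J\right) = 9 \left(- 2 J\right) = - 18 J$)
$\left(-29 + r{\left(-3,9 \right)}\right)^{2} = \left(-29 - -54\right)^{2} = \left(-29 + 54\right)^{2} = 25^{2} = 625$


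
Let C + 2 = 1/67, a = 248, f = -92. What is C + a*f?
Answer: -1528805/67 ≈ -22818.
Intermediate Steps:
C = -133/67 (C = -2 + 1/67 = -133/67 ≈ -1.9851)
C + a*f = -133/67 + 248*(-92) = -133/67 - 22816 = -1528805/67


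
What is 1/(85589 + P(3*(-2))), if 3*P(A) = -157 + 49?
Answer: 1/85553 ≈ 1.1689e-5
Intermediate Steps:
P(A) = -36 (P(A) = (-157 + 49)/3 = (⅓)*(-108) = -36)
1/(85589 + P(3*(-2))) = 1/(85589 - 36) = 1/85553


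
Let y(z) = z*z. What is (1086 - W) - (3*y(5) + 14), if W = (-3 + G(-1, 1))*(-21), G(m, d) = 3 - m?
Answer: 1018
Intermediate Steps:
y(z) = z**2
W = -21 (W = (-3 + (3 - 1*(-1)))*(-21) = (-3 + (3 + 1))*(-21) = (-3 + 4)*(-21) = 1*(-21) = -21)
(1086 - W) - (3*y(5) + 14) = (1086 - 1*(-21)) - (3*5**2 + 14) = (1086 + 21) - (3*25 + 14) = 1107 - (75 + 14) = 1107 - 1*89 = 1107 - 89 = 1018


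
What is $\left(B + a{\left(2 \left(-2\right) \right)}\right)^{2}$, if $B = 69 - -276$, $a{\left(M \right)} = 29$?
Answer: $139876$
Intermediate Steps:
$B = 345$ ($B = 69 + 276 = 345$)
$\left(B + a{\left(2 \left(-2\right) \right)}\right)^{2} = \left(345 + 29\right)^{2} = 374^{2} = 139876$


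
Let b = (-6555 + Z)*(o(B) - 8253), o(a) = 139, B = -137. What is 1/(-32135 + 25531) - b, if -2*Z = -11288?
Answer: -48815803817/6604 ≈ -7.3919e+6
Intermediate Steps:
Z = 5644 (Z = -½*(-11288) = 5644)
b = 7391854 (b = (-6555 + 5644)*(139 - 8253) = -911*(-8114) = 7391854)
1/(-32135 + 25531) - b = 1/(-32135 + 25531) - 1*7391854 = 1/(-6604) - 7391854 = -1/6604 - 7391854 = -48815803817/6604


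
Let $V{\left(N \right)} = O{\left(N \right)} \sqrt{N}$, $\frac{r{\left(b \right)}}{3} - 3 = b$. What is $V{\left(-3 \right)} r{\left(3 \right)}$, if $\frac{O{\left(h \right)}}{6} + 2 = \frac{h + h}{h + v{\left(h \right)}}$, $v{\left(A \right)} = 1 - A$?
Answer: $- 864 i \sqrt{3} \approx - 1496.5 i$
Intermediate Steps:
$r{\left(b \right)} = 9 + 3 b$
$O{\left(h \right)} = -12 + 12 h$ ($O{\left(h \right)} = -12 + 6 \frac{h + h}{h - \left(-1 + h\right)} = -12 + 6 \frac{2 h}{1} = -12 + 6 \cdot 2 h 1 = -12 + 6 \cdot 2 h = -12 + 12 h$)
$V{\left(N \right)} = \sqrt{N} \left(-12 + 12 N\right)$ ($V{\left(N \right)} = \left(-12 + 12 N\right) \sqrt{N} = \sqrt{N} \left(-12 + 12 N\right)$)
$V{\left(-3 \right)} r{\left(3 \right)} = 12 \sqrt{-3} \left(-1 - 3\right) \left(9 + 3 \cdot 3\right) = 12 i \sqrt{3} \left(-4\right) \left(9 + 9\right) = - 48 i \sqrt{3} \cdot 18 = - 864 i \sqrt{3}$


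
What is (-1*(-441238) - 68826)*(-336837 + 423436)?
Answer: 32250506788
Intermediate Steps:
(-1*(-441238) - 68826)*(-336837 + 423436) = (441238 - 68826)*86599 = 372412*86599 = 32250506788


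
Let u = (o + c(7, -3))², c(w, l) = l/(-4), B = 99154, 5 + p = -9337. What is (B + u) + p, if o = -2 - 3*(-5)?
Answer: 1440017/16 ≈ 90001.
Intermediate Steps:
p = -9342 (p = -5 - 9337 = -9342)
o = 13 (o = -2 + 15 = 13)
c(w, l) = -l/4 (c(w, l) = l*(-¼) = -l/4)
u = 3025/16 (u = (13 - ¼*(-3))² = (13 + ¾)² = (55/4)² = 3025/16 ≈ 189.06)
(B + u) + p = (99154 + 3025/16) - 9342 = 1589489/16 - 9342 = 1440017/16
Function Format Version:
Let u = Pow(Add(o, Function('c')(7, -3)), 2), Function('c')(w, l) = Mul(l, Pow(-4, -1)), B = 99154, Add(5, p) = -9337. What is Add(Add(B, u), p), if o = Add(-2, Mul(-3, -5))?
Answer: Rational(1440017, 16) ≈ 90001.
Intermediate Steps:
p = -9342 (p = Add(-5, -9337) = -9342)
o = 13 (o = Add(-2, 15) = 13)
Function('c')(w, l) = Mul(Rational(-1, 4), l) (Function('c')(w, l) = Mul(l, Rational(-1, 4)) = Mul(Rational(-1, 4), l))
u = Rational(3025, 16) (u = Pow(Add(13, Mul(Rational(-1, 4), -3)), 2) = Pow(Add(13, Rational(3, 4)), 2) = Pow(Rational(55, 4), 2) = Rational(3025, 16) ≈ 189.06)
Add(Add(B, u), p) = Add(Add(99154, Rational(3025, 16)), -9342) = Add(Rational(1589489, 16), -9342) = Rational(1440017, 16)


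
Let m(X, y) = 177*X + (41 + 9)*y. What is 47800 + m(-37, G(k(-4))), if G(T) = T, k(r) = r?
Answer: 41051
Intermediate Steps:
m(X, y) = 50*y + 177*X (m(X, y) = 177*X + 50*y = 50*y + 177*X)
47800 + m(-37, G(k(-4))) = 47800 + (50*(-4) + 177*(-37)) = 47800 + (-200 - 6549) = 47800 - 6749 = 41051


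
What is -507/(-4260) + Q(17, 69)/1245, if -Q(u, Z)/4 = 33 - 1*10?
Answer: 15953/353580 ≈ 0.045119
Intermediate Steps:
Q(u, Z) = -92 (Q(u, Z) = -4*(33 - 1*10) = -4*(33 - 10) = -4*23 = -92)
-507/(-4260) + Q(17, 69)/1245 = -507/(-4260) - 92/1245 = -507*(-1/4260) - 92*1/1245 = 169/1420 - 92/1245 = 15953/353580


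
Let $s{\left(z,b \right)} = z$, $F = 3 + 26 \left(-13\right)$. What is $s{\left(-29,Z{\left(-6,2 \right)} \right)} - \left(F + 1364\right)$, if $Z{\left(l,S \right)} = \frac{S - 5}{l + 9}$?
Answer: $-1058$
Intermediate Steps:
$F = -335$ ($F = 3 - 338 = -335$)
$Z{\left(l,S \right)} = \frac{-5 + S}{9 + l}$
$s{\left(-29,Z{\left(-6,2 \right)} \right)} - \left(F + 1364\right) = -29 - \left(-335 + 1364\right) = -29 - 1029 = -1058$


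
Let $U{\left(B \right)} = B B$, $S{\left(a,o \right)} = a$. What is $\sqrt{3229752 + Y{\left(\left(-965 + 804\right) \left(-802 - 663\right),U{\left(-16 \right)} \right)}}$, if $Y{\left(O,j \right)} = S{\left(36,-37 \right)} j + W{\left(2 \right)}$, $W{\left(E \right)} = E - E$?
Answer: $2 \sqrt{809742} \approx 1799.7$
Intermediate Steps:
$U{\left(B \right)} = B^{2}$
$W{\left(E \right)} = 0$
$Y{\left(O,j \right)} = 36 j$ ($Y{\left(O,j \right)} = 36 j + 0 = 36 j$)
$\sqrt{3229752 + Y{\left(\left(-965 + 804\right) \left(-802 - 663\right),U{\left(-16 \right)} \right)}} = \sqrt{3229752 + 36 \left(-16\right)^{2}} = \sqrt{3229752 + 36 \cdot 256} = \sqrt{3229752 + 9216} = \sqrt{3238968} = 2 \sqrt{809742}$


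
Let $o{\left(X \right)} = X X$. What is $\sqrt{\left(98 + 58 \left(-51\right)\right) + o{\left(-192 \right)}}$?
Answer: $2 \sqrt{8501} \approx 184.4$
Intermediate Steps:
$o{\left(X \right)} = X^{2}$
$\sqrt{\left(98 + 58 \left(-51\right)\right) + o{\left(-192 \right)}} = \sqrt{\left(98 + 58 \left(-51\right)\right) + \left(-192\right)^{2}} = \sqrt{\left(98 - 2958\right) + 36864} = \sqrt{-2860 + 36864} = \sqrt{34004} = 2 \sqrt{8501}$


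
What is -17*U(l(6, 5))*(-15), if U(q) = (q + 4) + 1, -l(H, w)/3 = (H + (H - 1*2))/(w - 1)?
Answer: -1275/2 ≈ -637.50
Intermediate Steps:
l(H, w) = -3*(-2 + 2*H)/(-1 + w) (l(H, w) = -3*(H + (H - 1*2))/(w - 1) = -3*(H + (H - 2))/(-1 + w) = -3*(H + (-2 + H))/(-1 + w) = -3*(-2 + 2*H)/(-1 + w))
U(q) = 5 + q (U(q) = (4 + q) + 1 = 5 + q)
-17*U(l(6, 5))*(-15) = -17*(5 + 6*(1 - 1*6)/(-1 + 5))*(-15) = -17*(5 + 6*(1 - 6)/4)*(-15) = -17*(5 + 6*(¼)*(-5))*(-15) = -17*(5 - 15/2)*(-15) = -17*(-5/2)*(-15) = (85/2)*(-15) = -1275/2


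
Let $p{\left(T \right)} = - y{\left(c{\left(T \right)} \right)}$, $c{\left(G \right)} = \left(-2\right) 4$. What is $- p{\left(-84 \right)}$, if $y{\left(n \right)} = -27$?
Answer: $-27$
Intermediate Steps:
$c{\left(G \right)} = -8$
$p{\left(T \right)} = 27$ ($p{\left(T \right)} = \left(-1\right) \left(-27\right) = 27$)
$- p{\left(-84 \right)} = \left(-1\right) 27 = -27$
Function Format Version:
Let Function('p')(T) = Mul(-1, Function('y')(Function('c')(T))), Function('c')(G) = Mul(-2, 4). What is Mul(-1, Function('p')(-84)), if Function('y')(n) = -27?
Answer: -27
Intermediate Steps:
Function('c')(G) = -8
Function('p')(T) = 27 (Function('p')(T) = Mul(-1, -27) = 27)
Mul(-1, Function('p')(-84)) = Mul(-1, 27) = -27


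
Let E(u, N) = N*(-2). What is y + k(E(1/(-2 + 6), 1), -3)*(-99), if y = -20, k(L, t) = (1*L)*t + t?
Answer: -317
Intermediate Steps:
E(u, N) = -2*N
k(L, t) = t + L*t (k(L, t) = L*t + t = t + L*t)
y + k(E(1/(-2 + 6), 1), -3)*(-99) = -20 - 3*(1 - 2*1)*(-99) = -20 - 3*(1 - 2)*(-99) = -20 - 3*(-1)*(-99) = -20 + 3*(-99) = -20 - 297 = -317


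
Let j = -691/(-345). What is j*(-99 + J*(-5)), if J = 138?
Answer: -181733/115 ≈ -1580.3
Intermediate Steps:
j = 691/345 (j = -691*(-1/345) = 691/345 ≈ 2.0029)
j*(-99 + J*(-5)) = 691*(-99 + 138*(-5))/345 = 691*(-99 - 690)/345 = (691/345)*(-789) = -181733/115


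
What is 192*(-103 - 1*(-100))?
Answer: -576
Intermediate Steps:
192*(-103 - 1*(-100)) = 192*(-103 + 100) = 192*(-3) = -576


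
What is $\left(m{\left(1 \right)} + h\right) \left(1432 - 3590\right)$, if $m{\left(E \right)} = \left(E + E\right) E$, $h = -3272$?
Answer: $7056660$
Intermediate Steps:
$m{\left(E \right)} = 2 E^{2}$ ($m{\left(E \right)} = 2 E E = 2 E^{2}$)
$\left(m{\left(1 \right)} + h\right) \left(1432 - 3590\right) = \left(2 \cdot 1^{2} - 3272\right) \left(1432 - 3590\right) = \left(2 \cdot 1 - 3272\right) \left(-2158\right) = \left(2 - 3272\right) \left(-2158\right) = \left(-3270\right) \left(-2158\right) = 7056660$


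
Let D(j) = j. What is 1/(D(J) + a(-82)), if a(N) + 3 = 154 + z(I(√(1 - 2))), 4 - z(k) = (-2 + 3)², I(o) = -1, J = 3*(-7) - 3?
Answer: 1/130 ≈ 0.0076923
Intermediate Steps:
J = -24 (J = -21 - 3 = -24)
z(k) = 3 (z(k) = 4 - (-2 + 3)² = 4 - 1*1² = 4 - 1*1 = 4 - 1 = 3)
a(N) = 154 (a(N) = -3 + (154 + 3) = -3 + 157 = 154)
1/(D(J) + a(-82)) = 1/(-24 + 154) = 1/130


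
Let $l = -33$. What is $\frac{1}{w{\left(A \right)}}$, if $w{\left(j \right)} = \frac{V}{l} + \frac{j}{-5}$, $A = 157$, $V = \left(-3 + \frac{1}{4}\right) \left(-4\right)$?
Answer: $- \frac{15}{476} \approx -0.031513$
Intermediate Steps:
$V = 11$ ($V = \left(-3 + \frac{1}{4}\right) \left(-4\right) = \left(- \frac{11}{4}\right) \left(-4\right) = 11$)
$w{\left(j \right)} = - \frac{1}{3} - \frac{j}{5}$ ($w{\left(j \right)} = \frac{11}{-33} + \frac{j}{-5} = 11 \left(- \frac{1}{33}\right) + j \left(- \frac{1}{5}\right) = - \frac{1}{3} - \frac{j}{5}$)
$\frac{1}{w{\left(A \right)}} = \frac{1}{- \frac{1}{3} - \frac{157}{5}} = \frac{1}{- \frac{476}{15}} = - \frac{15}{476}$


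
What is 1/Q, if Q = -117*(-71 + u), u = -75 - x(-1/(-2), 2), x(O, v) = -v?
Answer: 1/16848 ≈ 5.9354e-5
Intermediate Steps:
u = -73 (u = -75 - (-1)*2 = -75 - 1*(-2) = -75 + 2 = -73)
Q = 16848 (Q = -117*(-71 - 73) = -117*(-144) = 16848)
1/Q = 1/16848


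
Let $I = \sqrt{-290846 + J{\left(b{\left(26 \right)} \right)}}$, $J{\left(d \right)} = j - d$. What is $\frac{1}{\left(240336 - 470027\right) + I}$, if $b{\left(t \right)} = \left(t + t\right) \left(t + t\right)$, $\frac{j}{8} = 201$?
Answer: $- \frac{32813}{7536892489} - \frac{3 i \sqrt{662}}{7536892489} \approx -4.3536 \cdot 10^{-6} - 1.0241 \cdot 10^{-8} i$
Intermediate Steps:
$j = 1608$ ($j = 8 \cdot 201 = 1608$)
$b{\left(t \right)} = 4 t^{2}$ ($b{\left(t \right)} = 2 t 2 t = 4 t^{2}$)
$J{\left(d \right)} = 1608 - d$
$I = 21 i \sqrt{662}$ ($I = \sqrt{-290846 + \left(1608 - 4 \cdot 26^{2}\right)} = \sqrt{-290846 + \left(1608 - 4 \cdot 676\right)} = \sqrt{-290846 + \left(1608 - 2704\right)} = \sqrt{-290846 - 1096} = \sqrt{-291942} = 21 i \sqrt{662} \approx 540.32 i$)
$\frac{1}{\left(240336 - 470027\right) + I} = \frac{1}{\left(240336 - 470027\right) + 21 i \sqrt{662}} = \frac{1}{-229691 + 21 i \sqrt{662}}$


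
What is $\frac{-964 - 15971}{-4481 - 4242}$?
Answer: $\frac{16935}{8723} \approx 1.9414$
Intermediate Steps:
$\frac{-964 - 15971}{-4481 - 4242} = - \frac{16935}{-8723} = \left(-16935\right) \left(- \frac{1}{8723}\right) = \frac{16935}{8723}$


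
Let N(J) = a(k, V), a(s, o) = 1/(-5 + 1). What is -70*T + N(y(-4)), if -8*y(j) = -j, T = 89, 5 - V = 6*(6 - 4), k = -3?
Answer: -24921/4 ≈ -6230.3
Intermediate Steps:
V = -7 (V = 5 - 6*(6 - 4) = 5 - 6*2 = 5 - 1*12 = 5 - 12 = -7)
a(s, o) = -1/4 (a(s, o) = 1/(-4) = -1/4)
y(j) = j/8 (y(j) = -(-1)*j/8 = j/8)
N(J) = -1/4
-70*T + N(y(-4)) = -70*89 - 1/4 = -6230 - 1/4 = -24921/4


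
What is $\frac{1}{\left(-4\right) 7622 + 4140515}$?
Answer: $\frac{1}{4110027} \approx 2.4331 \cdot 10^{-7}$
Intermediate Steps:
$\frac{1}{\left(-4\right) 7622 + 4140515} = \frac{1}{-30488 + 4140515} = \frac{1}{4110027}$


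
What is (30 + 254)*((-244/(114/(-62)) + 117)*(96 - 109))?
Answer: -52548236/57 ≈ -9.2190e+5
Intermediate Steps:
(30 + 254)*((-244/(114/(-62)) + 117)*(96 - 109)) = 284*((-244/(114*(-1/62)) + 117)*(-13)) = 284*((-244/(-57/31) + 117)*(-13)) = 284*((-244*(-31/57) + 117)*(-13)) = 284*((7564/57 + 117)*(-13)) = 284*((14233/57)*(-13)) = 284*(-185029/57) = -52548236/57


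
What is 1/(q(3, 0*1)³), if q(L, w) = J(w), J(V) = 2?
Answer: ⅛ ≈ 0.12500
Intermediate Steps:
q(L, w) = 2
1/(q(3, 0*1)³) = 1/(2³) = 1/8 = ⅛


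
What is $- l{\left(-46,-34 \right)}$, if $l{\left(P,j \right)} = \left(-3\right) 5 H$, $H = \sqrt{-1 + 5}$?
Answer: $30$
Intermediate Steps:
$H = 2$ ($H = \sqrt{4} = 2$)
$l{\left(P,j \right)} = -30$ ($l{\left(P,j \right)} = \left(-3\right) 5 \cdot 2 = \left(-15\right) 2 = -30$)
$- l{\left(-46,-34 \right)} = \left(-1\right) \left(-30\right) = 30$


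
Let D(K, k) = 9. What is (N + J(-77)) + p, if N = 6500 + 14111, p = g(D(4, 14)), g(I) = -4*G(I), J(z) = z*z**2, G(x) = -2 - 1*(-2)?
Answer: -435922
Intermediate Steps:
G(x) = 0 (G(x) = -2 + 2 = 0)
J(z) = z**3
g(I) = 0 (g(I) = -4*0 = 0)
p = 0
N = 20611
(N + J(-77)) + p = (20611 + (-77)**3) + 0 = (20611 - 456533) + 0 = -435922 + 0 = -435922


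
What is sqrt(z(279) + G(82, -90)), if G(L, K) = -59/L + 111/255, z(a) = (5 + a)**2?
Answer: 3*sqrt(435369695870)/6970 ≈ 284.00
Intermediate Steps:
G(L, K) = 37/85 - 59/L (G(L, K) = -59/L + 111*(1/255) = -59/L + 37/85 = 37/85 - 59/L)
sqrt(z(279) + G(82, -90)) = sqrt((5 + 279)**2 + (37/85 - 59/82)) = sqrt(284**2 + (37/85 - 59*1/82)) = sqrt(80656 + (37/85 - 59/82)) = sqrt(80656 - 1981/6970) = sqrt(562170339/6970) = 3*sqrt(435369695870)/6970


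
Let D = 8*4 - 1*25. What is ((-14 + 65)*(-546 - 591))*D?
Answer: -405909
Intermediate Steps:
D = 7 (D = 32 - 25 = 7)
((-14 + 65)*(-546 - 591))*D = ((-14 + 65)*(-546 - 591))*7 = (51*(-1137))*7 = -57987*7 = -405909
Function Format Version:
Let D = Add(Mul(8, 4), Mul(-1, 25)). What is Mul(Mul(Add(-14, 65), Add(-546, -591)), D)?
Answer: -405909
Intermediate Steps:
D = 7 (D = Add(32, -25) = 7)
Mul(Mul(Add(-14, 65), Add(-546, -591)), D) = Mul(Mul(Add(-14, 65), Add(-546, -591)), 7) = Mul(Mul(51, -1137), 7) = Mul(-57987, 7) = -405909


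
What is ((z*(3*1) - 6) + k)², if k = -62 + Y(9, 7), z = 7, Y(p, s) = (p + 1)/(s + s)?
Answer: 104976/49 ≈ 2142.4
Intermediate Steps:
Y(p, s) = (1 + p)/(2*s) (Y(p, s) = (1 + p)/((2*s)) = (1 + p)*(1/(2*s)) = (1 + p)/(2*s))
k = -429/7 (k = -62 + (½)*(1 + 9)/7 = -62 + (½)*(⅐)*10 = -62 + 5/7 = -429/7 ≈ -61.286)
((z*(3*1) - 6) + k)² = ((7*(3*1) - 6) - 429/7)² = ((7*3 - 6) - 429/7)² = ((21 - 6) - 429/7)² = (15 - 429/7)² = (-324/7)² = 104976/49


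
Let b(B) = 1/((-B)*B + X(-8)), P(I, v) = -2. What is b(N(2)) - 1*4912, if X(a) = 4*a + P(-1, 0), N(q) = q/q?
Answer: -171921/35 ≈ -4912.0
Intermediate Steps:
N(q) = 1
X(a) = -2 + 4*a (X(a) = 4*a - 2 = -2 + 4*a)
b(B) = 1/(-34 - B**2) (b(B) = 1/((-B)*B + (-2 + 4*(-8))) = 1/(-B**2 + (-2 - 32)) = 1/(-B**2 - 34) = 1/(-34 - B**2))
b(N(2)) - 1*4912 = -1/(34 + 1**2) - 1*4912 = -1/(34 + 1) - 4912 = -1/35 - 4912 = -171921/35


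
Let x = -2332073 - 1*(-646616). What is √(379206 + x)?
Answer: 3*I*√145139 ≈ 1142.9*I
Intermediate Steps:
x = -1685457 (x = -2332073 + 646616 = -1685457)
√(379206 + x) = √(379206 - 1685457) = √(-1306251) = 3*I*√145139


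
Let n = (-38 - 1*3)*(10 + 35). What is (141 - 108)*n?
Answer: -60885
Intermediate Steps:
n = -1845 (n = (-38 - 3)*45 = -41*45 = -1845)
(141 - 108)*n = (141 - 108)*(-1845) = 33*(-1845) = -60885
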